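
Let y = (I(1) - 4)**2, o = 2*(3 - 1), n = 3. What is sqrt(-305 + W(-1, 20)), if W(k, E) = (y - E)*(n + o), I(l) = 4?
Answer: I*sqrt(445) ≈ 21.095*I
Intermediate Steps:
o = 4 (o = 2*2 = 4)
y = 0 (y = (4 - 4)**2 = 0**2 = 0)
W(k, E) = -7*E (W(k, E) = (0 - E)*(3 + 4) = -E*7 = -7*E)
sqrt(-305 + W(-1, 20)) = sqrt(-305 - 7*20) = sqrt(-305 - 140) = sqrt(-445) = I*sqrt(445)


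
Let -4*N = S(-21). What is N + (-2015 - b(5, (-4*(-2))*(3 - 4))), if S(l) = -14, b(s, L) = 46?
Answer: -4115/2 ≈ -2057.5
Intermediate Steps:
N = 7/2 (N = -¼*(-14) = 7/2 ≈ 3.5000)
N + (-2015 - b(5, (-4*(-2))*(3 - 4))) = 7/2 + (-2015 - 1*46) = 7/2 + (-2015 - 46) = 7/2 - 2061 = -4115/2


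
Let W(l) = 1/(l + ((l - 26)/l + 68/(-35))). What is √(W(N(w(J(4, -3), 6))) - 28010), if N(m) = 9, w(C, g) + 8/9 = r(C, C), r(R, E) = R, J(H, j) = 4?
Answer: I*√18559185755/814 ≈ 167.36*I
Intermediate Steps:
w(C, g) = -8/9 + C
W(l) = 1/(-68/35 + l + (-26 + l)/l) (W(l) = 1/(l + ((-26 + l)/l + 68*(-1/35))) = 1/(l + ((-26 + l)/l - 68/35)) = 1/(l + (-68/35 + (-26 + l)/l)) = 1/(-68/35 + l + (-26 + l)/l))
√(W(N(w(J(4, -3), 6))) - 28010) = √(35*9/(-910 - 33*9 + 35*9²) - 28010) = √(35*9/(-910 - 297 + 35*81) - 28010) = √(35*9/(-910 - 297 + 2835) - 28010) = √(35*9/1628 - 28010) = √(35*9*(1/1628) - 28010) = √(315/1628 - 28010) = √(-45599965/1628) = I*√18559185755/814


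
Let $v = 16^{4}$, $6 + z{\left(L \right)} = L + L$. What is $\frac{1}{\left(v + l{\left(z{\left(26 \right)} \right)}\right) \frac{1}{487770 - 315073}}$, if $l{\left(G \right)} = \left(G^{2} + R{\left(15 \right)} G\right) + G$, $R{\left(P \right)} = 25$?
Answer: $\frac{172697}{68848} \approx 2.5084$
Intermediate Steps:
$z{\left(L \right)} = -6 + 2 L$ ($z{\left(L \right)} = -6 + \left(L + L\right) = -6 + 2 L$)
$l{\left(G \right)} = G^{2} + 26 G$ ($l{\left(G \right)} = \left(G^{2} + 25 G\right) + G = G^{2} + 26 G$)
$v = 65536$
$\frac{1}{\left(v + l{\left(z{\left(26 \right)} \right)}\right) \frac{1}{487770 - 315073}} = \frac{1}{\left(65536 + \left(-6 + 2 \cdot 26\right) \left(26 + \left(-6 + 2 \cdot 26\right)\right)\right) \frac{1}{487770 - 315073}} = \frac{1}{\left(65536 + \left(-6 + 52\right) \left(26 + \left(-6 + 52\right)\right)\right) \frac{1}{172697}} = \frac{1}{\left(65536 + 46 \left(26 + 46\right)\right) \frac{1}{172697}} = \frac{1}{\left(65536 + 46 \cdot 72\right) \frac{1}{172697}} = \frac{1}{\left(65536 + 3312\right) \frac{1}{172697}} = \frac{1}{68848 \cdot \frac{1}{172697}} = \frac{1}{\frac{68848}{172697}} = \frac{172697}{68848}$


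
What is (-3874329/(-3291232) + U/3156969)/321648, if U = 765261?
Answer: 1638865337817/371336089969650176 ≈ 4.4134e-6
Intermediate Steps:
(-3874329/(-3291232) + U/3156969)/321648 = (-3874329/(-3291232) + 765261/3156969)/321648 = (-3874329*(-1/3291232) + 765261*(1/3156969))*(1/321648) = (3874329/3291232 + 255087/1052323)*(1/321648) = (4916596013451/3463439131936)*(1/321648) = 1638865337817/371336089969650176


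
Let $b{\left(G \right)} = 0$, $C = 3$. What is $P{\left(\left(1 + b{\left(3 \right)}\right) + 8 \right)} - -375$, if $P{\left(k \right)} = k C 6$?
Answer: $537$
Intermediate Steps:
$P{\left(k \right)} = 18 k$ ($P{\left(k \right)} = k 3 \cdot 6 = 3 k 6 = 18 k$)
$P{\left(\left(1 + b{\left(3 \right)}\right) + 8 \right)} - -375 = 18 \left(\left(1 + 0\right) + 8\right) - -375 = 18 \left(1 + 8\right) + 375 = 18 \cdot 9 + 375 = 162 + 375 = 537$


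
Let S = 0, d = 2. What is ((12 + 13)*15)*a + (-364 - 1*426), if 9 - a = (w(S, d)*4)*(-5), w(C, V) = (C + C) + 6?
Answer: 47585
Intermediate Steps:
w(C, V) = 6 + 2*C (w(C, V) = 2*C + 6 = 6 + 2*C)
a = 129 (a = 9 - (6 + 2*0)*4*(-5) = 9 - (6 + 0)*4*(-5) = 9 - 6*4*(-5) = 9 - 24*(-5) = 9 - 1*(-120) = 9 + 120 = 129)
((12 + 13)*15)*a + (-364 - 1*426) = ((12 + 13)*15)*129 + (-364 - 1*426) = (25*15)*129 + (-364 - 426) = 375*129 - 790 = 48375 - 790 = 47585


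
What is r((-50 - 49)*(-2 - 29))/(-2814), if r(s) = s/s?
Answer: -1/2814 ≈ -0.00035537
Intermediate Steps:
r(s) = 1
r((-50 - 49)*(-2 - 29))/(-2814) = 1/(-2814) = 1*(-1/2814) = -1/2814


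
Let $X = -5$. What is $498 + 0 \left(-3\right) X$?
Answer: $498$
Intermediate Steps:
$498 + 0 \left(-3\right) X = 498 + 0 \left(-3\right) \left(-5\right) = 498 + 0 \left(-5\right) = 498 + 0 = 498$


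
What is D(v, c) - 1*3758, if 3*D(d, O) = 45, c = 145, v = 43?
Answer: -3743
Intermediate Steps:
D(d, O) = 15 (D(d, O) = (1/3)*45 = 15)
D(v, c) - 1*3758 = 15 - 1*3758 = 15 - 3758 = -3743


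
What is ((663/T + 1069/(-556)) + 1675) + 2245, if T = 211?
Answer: 460021789/117316 ≈ 3921.2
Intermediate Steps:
((663/T + 1069/(-556)) + 1675) + 2245 = ((663/211 + 1069/(-556)) + 1675) + 2245 = ((663*(1/211) + 1069*(-1/556)) + 1675) + 2245 = ((663/211 - 1069/556) + 1675) + 2245 = (143069/117316 + 1675) + 2245 = 196647369/117316 + 2245 = 460021789/117316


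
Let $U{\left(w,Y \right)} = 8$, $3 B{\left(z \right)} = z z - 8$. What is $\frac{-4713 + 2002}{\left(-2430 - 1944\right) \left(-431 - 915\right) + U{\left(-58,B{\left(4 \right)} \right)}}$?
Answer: $- \frac{2711}{5887412} \approx -0.00046047$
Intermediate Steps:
$B{\left(z \right)} = - \frac{8}{3} + \frac{z^{2}}{3}$ ($B{\left(z \right)} = \frac{z z - 8}{3} = \frac{z^{2} - 8}{3} = \frac{-8 + z^{2}}{3} = - \frac{8}{3} + \frac{z^{2}}{3}$)
$\frac{-4713 + 2002}{\left(-2430 - 1944\right) \left(-431 - 915\right) + U{\left(-58,B{\left(4 \right)} \right)}} = \frac{-4713 + 2002}{\left(-2430 - 1944\right) \left(-431 - 915\right) + 8} = - \frac{2711}{\left(-4374\right) \left(-1346\right) + 8} = - \frac{2711}{5887404 + 8} = - \frac{2711}{5887412}$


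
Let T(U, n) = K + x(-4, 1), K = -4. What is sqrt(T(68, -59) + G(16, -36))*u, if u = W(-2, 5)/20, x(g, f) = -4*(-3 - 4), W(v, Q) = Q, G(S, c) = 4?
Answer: sqrt(7)/2 ≈ 1.3229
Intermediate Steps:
x(g, f) = 28 (x(g, f) = -4*(-7) = 28)
T(U, n) = 24 (T(U, n) = -4 + 28 = 24)
u = 1/4 (u = 5/20 = 5*(1/20) = 1/4 ≈ 0.25000)
sqrt(T(68, -59) + G(16, -36))*u = sqrt(24 + 4)*(1/4) = sqrt(28)*(1/4) = (2*sqrt(7))*(1/4) = sqrt(7)/2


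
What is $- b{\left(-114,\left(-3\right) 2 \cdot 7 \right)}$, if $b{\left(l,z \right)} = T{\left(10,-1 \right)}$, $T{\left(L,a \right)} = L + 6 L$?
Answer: $-70$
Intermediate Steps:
$T{\left(L,a \right)} = 7 L$
$b{\left(l,z \right)} = 70$ ($b{\left(l,z \right)} = 7 \cdot 10 = 70$)
$- b{\left(-114,\left(-3\right) 2 \cdot 7 \right)} = \left(-1\right) 70 = -70$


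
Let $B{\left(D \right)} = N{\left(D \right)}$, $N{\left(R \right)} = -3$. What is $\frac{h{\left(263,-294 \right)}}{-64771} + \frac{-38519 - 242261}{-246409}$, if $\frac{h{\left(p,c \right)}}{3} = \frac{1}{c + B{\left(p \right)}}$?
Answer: $\frac{1800453983029}{1580055576561} \approx 1.1395$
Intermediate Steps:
$B{\left(D \right)} = -3$
$h{\left(p,c \right)} = \frac{3}{-3 + c}$ ($h{\left(p,c \right)} = \frac{3}{c - 3} = \frac{3}{-3 + c}$)
$\frac{h{\left(263,-294 \right)}}{-64771} + \frac{-38519 - 242261}{-246409} = \frac{3 \frac{1}{-3 - 294}}{-64771} + \frac{-38519 - 242261}{-246409} = \frac{3}{-297} \left(- \frac{1}{64771}\right) - - \frac{280780}{246409} = 3 \left(- \frac{1}{297}\right) \left(- \frac{1}{64771}\right) + \frac{280780}{246409} = \left(- \frac{1}{99}\right) \left(- \frac{1}{64771}\right) + \frac{280780}{246409} = \frac{1}{6412329} + \frac{280780}{246409} = \frac{1800453983029}{1580055576561}$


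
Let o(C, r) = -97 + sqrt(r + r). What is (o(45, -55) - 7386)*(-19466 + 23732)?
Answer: -31922478 + 4266*I*sqrt(110) ≈ -3.1922e+7 + 44742.0*I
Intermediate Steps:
o(C, r) = -97 + sqrt(2)*sqrt(r) (o(C, r) = -97 + sqrt(2*r) = -97 + sqrt(2)*sqrt(r))
(o(45, -55) - 7386)*(-19466 + 23732) = ((-97 + sqrt(2)*sqrt(-55)) - 7386)*(-19466 + 23732) = ((-97 + sqrt(2)*(I*sqrt(55))) - 7386)*4266 = ((-97 + I*sqrt(110)) - 7386)*4266 = (-7483 + I*sqrt(110))*4266 = -31922478 + 4266*I*sqrt(110)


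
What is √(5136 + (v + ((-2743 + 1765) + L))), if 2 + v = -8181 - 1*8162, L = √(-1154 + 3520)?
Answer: √(-12187 + 13*√14) ≈ 110.17*I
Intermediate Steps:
L = 13*√14 (L = √2366 = 13*√14 ≈ 48.642)
v = -16345 (v = -2 + (-8181 - 1*8162) = -2 + (-8181 - 8162) = -2 - 16343 = -16345)
√(5136 + (v + ((-2743 + 1765) + L))) = √(5136 + (-16345 + ((-2743 + 1765) + 13*√14))) = √(5136 + (-16345 + (-978 + 13*√14))) = √(5136 + (-17323 + 13*√14)) = √(-12187 + 13*√14)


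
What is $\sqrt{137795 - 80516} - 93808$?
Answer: $-93808 + \sqrt{57279} \approx -93569.0$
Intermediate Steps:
$\sqrt{137795 - 80516} - 93808 = \sqrt{57279} - 93808 = -93808 + \sqrt{57279}$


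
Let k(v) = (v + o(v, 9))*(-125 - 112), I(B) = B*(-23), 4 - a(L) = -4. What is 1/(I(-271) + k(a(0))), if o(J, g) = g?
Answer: 1/2204 ≈ 0.00045372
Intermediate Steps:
a(L) = 8 (a(L) = 4 - 1*(-4) = 4 + 4 = 8)
I(B) = -23*B
k(v) = -2133 - 237*v (k(v) = (v + 9)*(-125 - 112) = (9 + v)*(-237) = -2133 - 237*v)
1/(I(-271) + k(a(0))) = 1/(-23*(-271) + (-2133 - 237*8)) = 1/(6233 + (-2133 - 1896)) = 1/(6233 - 4029) = 1/2204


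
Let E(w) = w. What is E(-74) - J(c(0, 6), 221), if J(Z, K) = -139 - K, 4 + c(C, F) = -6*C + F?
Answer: 286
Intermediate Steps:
c(C, F) = -4 + F - 6*C (c(C, F) = -4 + (-6*C + F) = -4 + (F - 6*C) = -4 + F - 6*C)
E(-74) - J(c(0, 6), 221) = -74 - (-139 - 1*221) = -74 - (-139 - 221) = -74 - 1*(-360) = -74 + 360 = 286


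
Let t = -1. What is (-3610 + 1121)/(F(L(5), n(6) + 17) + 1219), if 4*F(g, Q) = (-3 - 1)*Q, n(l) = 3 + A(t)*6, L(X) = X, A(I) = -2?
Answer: -2489/1211 ≈ -2.0553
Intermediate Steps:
n(l) = -9 (n(l) = 3 - 2*6 = 3 - 12 = -9)
F(g, Q) = -Q (F(g, Q) = ((-3 - 1)*Q)/4 = (-4*Q)/4 = -Q)
(-3610 + 1121)/(F(L(5), n(6) + 17) + 1219) = (-3610 + 1121)/(-(-9 + 17) + 1219) = -2489/(-1*8 + 1219) = -2489/(-8 + 1219) = -2489/1211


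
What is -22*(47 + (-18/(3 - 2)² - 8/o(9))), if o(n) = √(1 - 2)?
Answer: -638 - 176*I ≈ -638.0 - 176.0*I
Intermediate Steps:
o(n) = I (o(n) = √(-1) = I)
-22*(47 + (-18/(3 - 2)² - 8/o(9))) = -22*(47 + (-18/(3 - 2)² - 8*(-I))) = -22*(47 + (-18/(1²) - (-8)*I)) = -22*(47 + (-18/1 + 8*I)) = -22*(47 + (-18*1 + 8*I)) = -22*(47 + (-18 + 8*I)) = -22*(29 + 8*I) = -638 - 176*I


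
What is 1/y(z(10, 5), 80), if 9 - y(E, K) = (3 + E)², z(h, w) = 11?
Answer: -1/187 ≈ -0.0053476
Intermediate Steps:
y(E, K) = 9 - (3 + E)²
1/y(z(10, 5), 80) = 1/(9 - (3 + 11)²) = 1/(9 - 1*14²) = 1/(9 - 1*196) = 1/(9 - 196) = 1/(-187) = -1/187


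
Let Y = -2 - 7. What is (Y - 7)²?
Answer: 256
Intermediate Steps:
Y = -9
(Y - 7)² = (-9 - 7)² = (-16)² = 256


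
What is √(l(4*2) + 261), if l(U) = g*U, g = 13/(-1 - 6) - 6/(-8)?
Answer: √12355/7 ≈ 15.879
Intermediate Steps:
g = -31/28 (g = 13/(-7) - 6*(-⅛) = 13*(-⅐) + ¾ = -13/7 + ¾ = -31/28 ≈ -1.1071)
l(U) = -31*U/28
√(l(4*2) + 261) = √(-31*2/7 + 261) = √(-31/28*8 + 261) = √(-62/7 + 261) = √(1765/7) = √12355/7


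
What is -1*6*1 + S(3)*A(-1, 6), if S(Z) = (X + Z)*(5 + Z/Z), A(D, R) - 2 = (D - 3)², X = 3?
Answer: 642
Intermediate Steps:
A(D, R) = 2 + (-3 + D)² (A(D, R) = 2 + (D - 3)² = 2 + (-3 + D)²)
S(Z) = 18 + 6*Z (S(Z) = (3 + Z)*(5 + Z/Z) = (3 + Z)*(5 + 1) = (3 + Z)*6 = 18 + 6*Z)
-1*6*1 + S(3)*A(-1, 6) = -1*6*1 + (18 + 6*3)*(2 + (-3 - 1)²) = -6*1 + (18 + 18)*(2 + (-4)²) = -6 + 36*(2 + 16) = -6 + 36*18 = -6 + 648 = 642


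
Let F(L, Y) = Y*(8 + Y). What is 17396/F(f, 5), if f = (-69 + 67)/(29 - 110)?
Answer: 17396/65 ≈ 267.63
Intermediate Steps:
f = 2/81 (f = -2/(-81) = -2*(-1/81) = 2/81 ≈ 0.024691)
17396/F(f, 5) = 17396/((5*(8 + 5))) = 17396/((5*13)) = 17396/65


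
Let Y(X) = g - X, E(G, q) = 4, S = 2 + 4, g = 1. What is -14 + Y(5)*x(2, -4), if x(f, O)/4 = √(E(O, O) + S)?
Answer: -14 - 16*√10 ≈ -64.596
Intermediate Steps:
S = 6
Y(X) = 1 - X
x(f, O) = 4*√10 (x(f, O) = 4*√(4 + 6) = 4*√10)
-14 + Y(5)*x(2, -4) = -14 + (1 - 1*5)*(4*√10) = -14 + (1 - 5)*(4*√10) = -14 - 16*√10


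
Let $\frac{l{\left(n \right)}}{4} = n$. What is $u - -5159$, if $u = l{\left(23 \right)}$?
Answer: $5251$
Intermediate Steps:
$l{\left(n \right)} = 4 n$
$u = 92$ ($u = 4 \cdot 23 = 92$)
$u - -5159 = 92 - -5159 = 92 + 5159 = 5251$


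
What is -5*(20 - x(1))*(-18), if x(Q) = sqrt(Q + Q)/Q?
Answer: 1800 - 90*sqrt(2) ≈ 1672.7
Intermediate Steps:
x(Q) = sqrt(2)/sqrt(Q) (x(Q) = sqrt(2*Q)/Q = (sqrt(2)*sqrt(Q))/Q = sqrt(2)/sqrt(Q))
-5*(20 - x(1))*(-18) = -5*(20 - sqrt(2)/sqrt(1))*(-18) = -5*(20 - sqrt(2))*(-18) = (-100 + 5*sqrt(2))*(-18) = 1800 - 90*sqrt(2)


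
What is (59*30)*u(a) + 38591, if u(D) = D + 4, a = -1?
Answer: 43901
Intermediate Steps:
u(D) = 4 + D
(59*30)*u(a) + 38591 = (59*30)*(4 - 1) + 38591 = 1770*3 + 38591 = 5310 + 38591 = 43901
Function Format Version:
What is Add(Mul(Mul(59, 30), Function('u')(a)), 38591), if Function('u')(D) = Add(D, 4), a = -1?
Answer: 43901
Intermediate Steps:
Function('u')(D) = Add(4, D)
Add(Mul(Mul(59, 30), Function('u')(a)), 38591) = Add(Mul(Mul(59, 30), Add(4, -1)), 38591) = Add(Mul(1770, 3), 38591) = Add(5310, 38591) = 43901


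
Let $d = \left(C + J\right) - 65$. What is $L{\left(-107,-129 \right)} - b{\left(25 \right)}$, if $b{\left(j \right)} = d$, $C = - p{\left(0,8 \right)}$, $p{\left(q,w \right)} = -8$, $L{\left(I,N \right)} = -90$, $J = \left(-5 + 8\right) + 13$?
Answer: $-49$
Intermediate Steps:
$J = 16$ ($J = 3 + 13 = 16$)
$C = 8$ ($C = \left(-1\right) \left(-8\right) = 8$)
$d = -41$ ($d = \left(8 + 16\right) - 65 = 24 - 65 = -41$)
$b{\left(j \right)} = -41$
$L{\left(-107,-129 \right)} - b{\left(25 \right)} = -90 - -41 = -90 + 41 = -49$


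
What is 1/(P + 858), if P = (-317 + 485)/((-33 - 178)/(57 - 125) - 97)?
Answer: 6385/5466906 ≈ 0.0011679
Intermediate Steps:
P = -11424/6385 (P = 168/(-211/(-68) - 97) = 168/(-211*(-1/68) - 97) = 168/(211/68 - 97) = 168/(-6385/68) = 168*(-68/6385) = -11424/6385 ≈ -1.7892)
1/(P + 858) = 1/(-11424/6385 + 858) = 1/(5466906/6385) = 6385/5466906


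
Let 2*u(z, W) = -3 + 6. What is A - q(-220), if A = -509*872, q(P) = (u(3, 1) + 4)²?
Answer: -1775513/4 ≈ -4.4388e+5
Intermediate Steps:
u(z, W) = 3/2 (u(z, W) = (-3 + 6)/2 = (½)*3 = 3/2)
q(P) = 121/4 (q(P) = (3/2 + 4)² = (11/2)² = 121/4)
A = -443848
A - q(-220) = -443848 - 1*121/4 = -443848 - 121/4 = -1775513/4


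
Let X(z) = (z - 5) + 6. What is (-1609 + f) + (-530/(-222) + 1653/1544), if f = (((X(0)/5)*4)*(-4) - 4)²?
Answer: -6656991661/4284600 ≈ -1553.7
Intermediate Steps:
X(z) = 1 + z (X(z) = (-5 + z) + 6 = 1 + z)
f = 1296/25 (f = ((((1 + 0)/5)*4)*(-4) - 4)² = (((1*(⅕))*4)*(-4) - 4)² = (((⅕)*4)*(-4) - 4)² = ((⅘)*(-4) - 4)² = (-16/5 - 4)² = (-36/5)² = 1296/25 ≈ 51.840)
(-1609 + f) + (-530/(-222) + 1653/1544) = (-1609 + 1296/25) + (-530/(-222) + 1653/1544) = -38929/25 + (-530*(-1/222) + 1653*(1/1544)) = -38929/25 + (265/111 + 1653/1544) = -38929/25 + 592643/171384 = -6656991661/4284600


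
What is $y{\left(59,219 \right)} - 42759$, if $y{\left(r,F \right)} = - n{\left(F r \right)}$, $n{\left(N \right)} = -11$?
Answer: $-42748$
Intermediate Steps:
$y{\left(r,F \right)} = 11$ ($y{\left(r,F \right)} = \left(-1\right) \left(-11\right) = 11$)
$y{\left(59,219 \right)} - 42759 = 11 - 42759 = -42748$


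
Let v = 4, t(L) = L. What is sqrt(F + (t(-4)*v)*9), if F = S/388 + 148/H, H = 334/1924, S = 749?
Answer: sqrt(745742785053)/32398 ≈ 26.655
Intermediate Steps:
H = 167/962 (H = 334*(1/1924) = 167/962 ≈ 0.17360)
F = 55366971/64796 (F = 749/388 + 148/(167/962) = 749*(1/388) + 148*(962/167) = 749/388 + 142376/167 = 55366971/64796 ≈ 854.48)
sqrt(F + (t(-4)*v)*9) = sqrt(55366971/64796 - 4*4*9) = sqrt(55366971/64796 - 16*9) = sqrt(55366971/64796 - 144) = sqrt(46036347/64796) = sqrt(745742785053)/32398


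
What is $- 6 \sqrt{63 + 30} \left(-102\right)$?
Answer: $612 \sqrt{93} \approx 5901.9$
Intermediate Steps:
$- 6 \sqrt{63 + 30} \left(-102\right) = - 6 \sqrt{93} \left(-102\right) = 612 \sqrt{93}$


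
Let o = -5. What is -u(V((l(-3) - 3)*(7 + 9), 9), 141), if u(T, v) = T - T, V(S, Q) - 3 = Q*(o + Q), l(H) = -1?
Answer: 0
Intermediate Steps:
V(S, Q) = 3 + Q*(-5 + Q)
u(T, v) = 0
-u(V((l(-3) - 3)*(7 + 9), 9), 141) = -1*0 = 0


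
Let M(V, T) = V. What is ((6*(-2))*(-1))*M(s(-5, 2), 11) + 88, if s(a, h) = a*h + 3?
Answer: 4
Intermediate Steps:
s(a, h) = 3 + a*h
((6*(-2))*(-1))*M(s(-5, 2), 11) + 88 = ((6*(-2))*(-1))*(3 - 5*2) + 88 = (-12*(-1))*(3 - 10) + 88 = 12*(-7) + 88 = -84 + 88 = 4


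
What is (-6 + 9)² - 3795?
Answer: -3786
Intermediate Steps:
(-6 + 9)² - 3795 = 3² - 3795 = 9 - 3795 = -3786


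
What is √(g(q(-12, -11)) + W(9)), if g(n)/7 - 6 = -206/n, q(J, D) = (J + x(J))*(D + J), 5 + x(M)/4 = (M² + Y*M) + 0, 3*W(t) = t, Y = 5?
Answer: √138127834/1748 ≈ 6.7236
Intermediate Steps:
W(t) = t/3
x(M) = -20 + 4*M² + 20*M (x(M) = -20 + 4*((M² + 5*M) + 0) = -20 + 4*(M² + 5*M) = -20 + (4*M² + 20*M) = -20 + 4*M² + 20*M)
q(J, D) = (D + J)*(-20 + 4*J² + 21*J) (q(J, D) = (J + (-20 + 4*J² + 20*J))*(D + J) = (-20 + 4*J² + 21*J)*(D + J) = (D + J)*(-20 + 4*J² + 21*J))
g(n) = 42 - 1442/n (g(n) = 42 + 7*(-206/n) = 42 - 1442/n)
√(g(q(-12, -11)) + W(9)) = √((42 - 1442/(-20*(-11) - 20*(-12) + 4*(-12)³ + 21*(-12)² + 4*(-11)*(-12)² + 21*(-11)*(-12))) + (⅓)*9) = √((42 - 1442/(220 + 240 + 4*(-1728) + 21*144 + 4*(-11)*144 + 2772)) + 3) = √((42 - 1442/(220 + 240 - 6912 + 3024 - 6336 + 2772)) + 3) = √((42 - 1442/(-6992)) + 3) = √((42 - 1442*(-1/6992)) + 3) = √((42 + 721/3496) + 3) = √(147553/3496 + 3) = √(158041/3496) = √138127834/1748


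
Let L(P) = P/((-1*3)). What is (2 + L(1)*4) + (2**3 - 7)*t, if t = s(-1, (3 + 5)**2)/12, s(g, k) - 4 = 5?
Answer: 17/12 ≈ 1.4167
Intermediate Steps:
s(g, k) = 9 (s(g, k) = 4 + 5 = 9)
t = 3/4 (t = 9/12 = 9*(1/12) = 3/4 ≈ 0.75000)
L(P) = -P/3 (L(P) = P/(-3) = P*(-1/3) = -P/3)
(2 + L(1)*4) + (2**3 - 7)*t = (2 - 1/3*1*4) + (2**3 - 7)*(3/4) = (2 - 1/3*4) + (8 - 7)*(3/4) = (2 - 4/3) + 1*(3/4) = 2/3 + 3/4 = 17/12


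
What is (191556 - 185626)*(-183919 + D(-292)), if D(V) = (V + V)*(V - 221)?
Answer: 685940890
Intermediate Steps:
D(V) = 2*V*(-221 + V) (D(V) = (2*V)*(-221 + V) = 2*V*(-221 + V))
(191556 - 185626)*(-183919 + D(-292)) = (191556 - 185626)*(-183919 + 2*(-292)*(-221 - 292)) = 5930*(-183919 + 2*(-292)*(-513)) = 5930*(-183919 + 299592) = 5930*115673 = 685940890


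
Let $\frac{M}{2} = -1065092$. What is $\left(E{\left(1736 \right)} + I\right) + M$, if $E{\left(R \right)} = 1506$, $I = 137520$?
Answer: $-1991158$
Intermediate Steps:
$M = -2130184$ ($M = 2 \left(-1065092\right) = -2130184$)
$\left(E{\left(1736 \right)} + I\right) + M = \left(1506 + 137520\right) - 2130184 = 139026 - 2130184 = -1991158$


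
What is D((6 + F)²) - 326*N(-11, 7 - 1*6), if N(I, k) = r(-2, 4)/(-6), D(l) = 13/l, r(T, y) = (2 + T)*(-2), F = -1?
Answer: 13/25 ≈ 0.52000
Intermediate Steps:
r(T, y) = -4 - 2*T
N(I, k) = 0 (N(I, k) = (-4 - 2*(-2))/(-6) = (-4 + 4)*(-⅙) = 0*(-⅙) = 0)
D((6 + F)²) - 326*N(-11, 7 - 1*6) = 13/((6 - 1)²) - 326*0 = 13/(5²) + 0 = 13/25 + 0 = 13/25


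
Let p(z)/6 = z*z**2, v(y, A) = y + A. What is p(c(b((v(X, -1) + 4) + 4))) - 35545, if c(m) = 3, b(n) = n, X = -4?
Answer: -35383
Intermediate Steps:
v(y, A) = A + y
p(z) = 6*z**3 (p(z) = 6*(z*z**2) = 6*z**3)
p(c(b((v(X, -1) + 4) + 4))) - 35545 = 6*3**3 - 35545 = 6*27 - 35545 = 162 - 35545 = -35383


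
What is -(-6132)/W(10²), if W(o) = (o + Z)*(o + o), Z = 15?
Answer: 1533/5750 ≈ 0.26661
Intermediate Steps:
W(o) = 2*o*(15 + o) (W(o) = (o + 15)*(o + o) = (15 + o)*(2*o) = 2*o*(15 + o))
-(-6132)/W(10²) = -(-6132)/(2*10²*(15 + 10²)) = -(-6132)/(2*100*(15 + 100)) = -(-6132)/(2*100*115) = -(-6132)/23000 = -1*(-1533/5750) = 1533/5750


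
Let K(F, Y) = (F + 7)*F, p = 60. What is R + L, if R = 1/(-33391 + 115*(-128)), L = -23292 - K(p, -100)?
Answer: -1314007633/48111 ≈ -27312.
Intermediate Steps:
K(F, Y) = F*(7 + F) (K(F, Y) = (7 + F)*F = F*(7 + F))
L = -27312 (L = -23292 - 60*(7 + 60) = -23292 - 60*67 = -23292 - 1*4020 = -23292 - 4020 = -27312)
R = -1/48111 (R = 1/(-33391 - 14720) = 1/(-48111) = -1/48111 ≈ -2.0785e-5)
R + L = -1/48111 - 27312 = -1314007633/48111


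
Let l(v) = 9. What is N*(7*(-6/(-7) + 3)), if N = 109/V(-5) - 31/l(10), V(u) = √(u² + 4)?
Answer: -93 + 2943*√29/29 ≈ 453.50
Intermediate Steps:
V(u) = √(4 + u²)
N = -31/9 + 109*√29/29 (N = 109/(√(4 + (-5)²)) - 31/9 = 109/(√(4 + 25)) - 31*⅑ = 109/(√29) - 31/9 = 109*(√29/29) - 31/9 = 109*√29/29 - 31/9 = -31/9 + 109*√29/29 ≈ 16.796)
N*(7*(-6/(-7) + 3)) = (-31/9 + 109*√29/29)*(7*(-6/(-7) + 3)) = (-31/9 + 109*√29/29)*(7*(-6*(-⅐) + 3)) = (-31/9 + 109*√29/29)*(7*(6/7 + 3)) = (-31/9 + 109*√29/29)*(7*(27/7)) = (-31/9 + 109*√29/29)*27 = -93 + 2943*√29/29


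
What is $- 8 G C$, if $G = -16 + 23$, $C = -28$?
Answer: $1568$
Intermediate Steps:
$G = 7$
$- 8 G C = \left(-8\right) 7 \left(-28\right) = \left(-56\right) \left(-28\right) = 1568$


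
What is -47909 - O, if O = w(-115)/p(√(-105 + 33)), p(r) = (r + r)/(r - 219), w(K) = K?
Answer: -95703/2 + 8395*I*√2/8 ≈ -47852.0 + 1484.0*I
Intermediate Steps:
p(r) = 2*r/(-219 + r) (p(r) = (2*r)/(-219 + r) = 2*r/(-219 + r))
O = 115*I*√2*(-219 + 6*I*√2)/24 (O = -115*(-219 + √(-105 + 33))/(2*√(-105 + 33)) = -115*(-I*√2*(-219 + √(-72))/24) = -115*(-I*√2*(-219 + 6*I*√2)/24) = -(-115)*I*√2*(-219 + 6*I*√2)/24 = 115*I*√2*(-219 + 6*I*√2)/24 ≈ -57.5 - 1484.0*I)
-47909 - O = -47909 - (-115/2 - 8395*I*√2/8) = -47909 + (115/2 + 8395*I*√2/8) = -95703/2 + 8395*I*√2/8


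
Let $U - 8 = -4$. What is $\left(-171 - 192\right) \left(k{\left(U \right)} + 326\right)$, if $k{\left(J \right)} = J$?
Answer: $-119790$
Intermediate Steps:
$U = 4$ ($U = 8 - 4 = 4$)
$\left(-171 - 192\right) \left(k{\left(U \right)} + 326\right) = \left(-171 - 192\right) \left(4 + 326\right) = \left(-363\right) 330 = -119790$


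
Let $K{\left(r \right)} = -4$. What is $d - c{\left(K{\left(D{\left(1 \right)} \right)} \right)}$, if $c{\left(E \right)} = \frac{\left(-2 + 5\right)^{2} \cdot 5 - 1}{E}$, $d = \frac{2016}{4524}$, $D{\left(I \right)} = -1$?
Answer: $\frac{4315}{377} \approx 11.446$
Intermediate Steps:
$d = \frac{168}{377}$ ($d = 2016 \cdot \frac{1}{4524} = \frac{168}{377} \approx 0.44562$)
$c{\left(E \right)} = \frac{44}{E}$ ($c{\left(E \right)} = \frac{3^{2} \cdot 5 - 1}{E} = \frac{9 \cdot 5 - 1}{E} = \frac{45 - 1}{E} = \frac{44}{E}$)
$d - c{\left(K{\left(D{\left(1 \right)} \right)} \right)} = \frac{168}{377} - \frac{44}{-4} = \frac{168}{377} - 44 \left(- \frac{1}{4}\right) = \frac{168}{377} - -11 = \frac{168}{377} + 11 = \frac{4315}{377}$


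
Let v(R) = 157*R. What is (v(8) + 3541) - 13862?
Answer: -9065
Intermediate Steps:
(v(8) + 3541) - 13862 = (157*8 + 3541) - 13862 = (1256 + 3541) - 13862 = 4797 - 13862 = -9065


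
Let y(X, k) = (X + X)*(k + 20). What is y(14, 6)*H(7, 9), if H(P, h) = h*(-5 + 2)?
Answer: -19656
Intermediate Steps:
H(P, h) = -3*h (H(P, h) = h*(-3) = -3*h)
y(X, k) = 2*X*(20 + k) (y(X, k) = (2*X)*(20 + k) = 2*X*(20 + k))
y(14, 6)*H(7, 9) = (2*14*(20 + 6))*(-3*9) = (2*14*26)*(-27) = 728*(-27) = -19656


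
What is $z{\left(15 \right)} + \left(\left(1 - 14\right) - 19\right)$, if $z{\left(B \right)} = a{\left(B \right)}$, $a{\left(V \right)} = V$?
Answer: $-17$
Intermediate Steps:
$z{\left(B \right)} = B$
$z{\left(15 \right)} + \left(\left(1 - 14\right) - 19\right) = 15 + \left(\left(1 - 14\right) - 19\right) = 15 - 32 = -17$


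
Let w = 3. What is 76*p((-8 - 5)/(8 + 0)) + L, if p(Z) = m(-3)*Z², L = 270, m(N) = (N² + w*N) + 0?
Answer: 270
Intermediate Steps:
m(N) = N² + 3*N (m(N) = (N² + 3*N) + 0 = N² + 3*N)
p(Z) = 0 (p(Z) = (-3*(3 - 3))*Z² = (-3*0)*Z² = 0*Z² = 0)
76*p((-8 - 5)/(8 + 0)) + L = 76*0 + 270 = 0 + 270 = 270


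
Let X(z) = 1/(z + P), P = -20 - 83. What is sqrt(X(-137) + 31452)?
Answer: sqrt(113227185)/60 ≈ 177.35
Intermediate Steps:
P = -103
X(z) = 1/(-103 + z) (X(z) = 1/(z - 103) = 1/(-103 + z))
sqrt(X(-137) + 31452) = sqrt(1/(-103 - 137) + 31452) = sqrt(1/(-240) + 31452) = sqrt(-1/240 + 31452) = sqrt(7548479/240) = sqrt(113227185)/60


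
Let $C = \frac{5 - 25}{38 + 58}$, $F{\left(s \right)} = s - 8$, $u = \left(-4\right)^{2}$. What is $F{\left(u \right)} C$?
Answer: $- \frac{5}{3} \approx -1.6667$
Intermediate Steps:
$u = 16$
$F{\left(s \right)} = -8 + s$ ($F{\left(s \right)} = s - 8 = -8 + s$)
$C = - \frac{5}{24}$ ($C = - \frac{20}{96} = \left(-20\right) \frac{1}{96} = - \frac{5}{24} \approx -0.20833$)
$F{\left(u \right)} C = \left(-8 + 16\right) \left(- \frac{5}{24}\right) = 8 \left(- \frac{5}{24}\right) = - \frac{5}{3}$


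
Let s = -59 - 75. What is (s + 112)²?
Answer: 484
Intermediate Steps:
s = -134
(s + 112)² = (-134 + 112)² = (-22)² = 484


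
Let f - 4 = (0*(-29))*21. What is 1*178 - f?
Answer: 174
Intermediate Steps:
f = 4 (f = 4 + (0*(-29))*21 = 4 + 0*21 = 4 + 0 = 4)
1*178 - f = 1*178 - 1*4 = 178 - 4 = 174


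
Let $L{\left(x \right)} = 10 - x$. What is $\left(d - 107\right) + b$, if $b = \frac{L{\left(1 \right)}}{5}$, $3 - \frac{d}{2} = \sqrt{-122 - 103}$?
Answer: $- \frac{496}{5} - 30 i \approx -99.2 - 30.0 i$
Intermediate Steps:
$d = 6 - 30 i$ ($d = 6 - 2 \sqrt{-122 - 103} = 6 - 2 \sqrt{-225} = 6 - 2 \cdot 15 i = 6 - 30 i \approx 6.0 - 30.0 i$)
$b = \frac{9}{5}$ ($b = \frac{10 - 1}{5} = \left(10 - 1\right) \frac{1}{5} = 9 \cdot \frac{1}{5} = \frac{9}{5} \approx 1.8$)
$\left(d - 107\right) + b = \left(\left(6 - 30 i\right) - 107\right) + \frac{9}{5} = \left(-101 - 30 i\right) + \frac{9}{5} = - \frac{496}{5} - 30 i$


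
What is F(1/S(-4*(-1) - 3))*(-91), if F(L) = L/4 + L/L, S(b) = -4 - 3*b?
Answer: -351/4 ≈ -87.750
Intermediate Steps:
F(L) = 1 + L/4 (F(L) = L*(¼) + 1 = L/4 + 1 = 1 + L/4)
F(1/S(-4*(-1) - 3))*(-91) = (1 + 1/(4*(-4 - 3*(-4*(-1) - 3))))*(-91) = (1 + 1/(4*(-4 - 3*(4 - 3))))*(-91) = (1 + 1/(4*(-4 - 3*1)))*(-91) = (1 + 1/(4*(-4 - 3)))*(-91) = (1 + (¼)/(-7))*(-91) = (1 + (¼)*(-⅐))*(-91) = (1 - 1/28)*(-91) = (27/28)*(-91) = -351/4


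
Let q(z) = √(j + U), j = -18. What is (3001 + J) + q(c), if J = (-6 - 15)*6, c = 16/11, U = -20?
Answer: 2875 + I*√38 ≈ 2875.0 + 6.1644*I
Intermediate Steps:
c = 16/11 (c = 16*(1/11) = 16/11 ≈ 1.4545)
q(z) = I*√38 (q(z) = √(-18 - 20) = √(-38) = I*√38)
J = -126 (J = -21*6 = -126)
(3001 + J) + q(c) = (3001 - 126) + I*√38 = 2875 + I*√38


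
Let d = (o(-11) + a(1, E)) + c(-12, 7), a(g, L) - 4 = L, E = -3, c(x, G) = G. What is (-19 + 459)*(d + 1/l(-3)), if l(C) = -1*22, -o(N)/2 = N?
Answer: 13180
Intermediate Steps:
o(N) = -2*N
l(C) = -22
a(g, L) = 4 + L
d = 30 (d = (-2*(-11) + (4 - 3)) + 7 = (22 + 1) + 7 = 23 + 7 = 30)
(-19 + 459)*(d + 1/l(-3)) = (-19 + 459)*(30 + 1/(-22)) = 440*(30 - 1/22) = 440*(659/22) = 13180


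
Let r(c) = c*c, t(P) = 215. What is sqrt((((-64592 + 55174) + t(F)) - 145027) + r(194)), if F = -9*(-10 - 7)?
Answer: I*sqrt(116594) ≈ 341.46*I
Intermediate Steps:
F = 153 (F = -9*(-17) = 153)
r(c) = c**2
sqrt((((-64592 + 55174) + t(F)) - 145027) + r(194)) = sqrt((((-64592 + 55174) + 215) - 145027) + 194**2) = sqrt(((-9418 + 215) - 145027) + 37636) = sqrt((-9203 - 145027) + 37636) = sqrt(-154230 + 37636) = sqrt(-116594) = I*sqrt(116594)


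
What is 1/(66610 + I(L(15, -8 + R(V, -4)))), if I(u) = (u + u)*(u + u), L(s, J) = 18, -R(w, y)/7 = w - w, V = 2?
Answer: 1/67906 ≈ 1.4726e-5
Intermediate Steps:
R(w, y) = 0 (R(w, y) = -7*(w - w) = -7*0 = 0)
I(u) = 4*u² (I(u) = (2*u)*(2*u) = 4*u²)
1/(66610 + I(L(15, -8 + R(V, -4)))) = 1/(66610 + 4*18²) = 1/(66610 + 4*324) = 1/(66610 + 1296) = 1/67906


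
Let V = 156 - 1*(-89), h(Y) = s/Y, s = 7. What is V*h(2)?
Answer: 1715/2 ≈ 857.50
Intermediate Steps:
h(Y) = 7/Y
V = 245 (V = 156 + 89 = 245)
V*h(2) = 245*(7/2) = 1715/2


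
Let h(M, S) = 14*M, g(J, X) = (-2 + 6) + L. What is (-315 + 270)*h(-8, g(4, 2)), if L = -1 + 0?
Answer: 5040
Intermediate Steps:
L = -1
g(J, X) = 3 (g(J, X) = (-2 + 6) - 1 = 4 - 1 = 3)
(-315 + 270)*h(-8, g(4, 2)) = (-315 + 270)*(14*(-8)) = -45*(-112) = 5040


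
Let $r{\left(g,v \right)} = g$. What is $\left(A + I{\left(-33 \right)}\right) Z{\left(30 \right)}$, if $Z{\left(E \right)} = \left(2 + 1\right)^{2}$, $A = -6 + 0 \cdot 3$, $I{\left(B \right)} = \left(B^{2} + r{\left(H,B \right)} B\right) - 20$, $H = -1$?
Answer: $9864$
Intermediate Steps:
$I{\left(B \right)} = -20 + B^{2} - B$ ($I{\left(B \right)} = \left(B^{2} - B\right) - 20 = -20 + B^{2} - B$)
$A = -6$ ($A = -6 + 0 = -6$)
$Z{\left(E \right)} = 9$ ($Z{\left(E \right)} = 3^{2} = 9$)
$\left(A + I{\left(-33 \right)}\right) Z{\left(30 \right)} = \left(-6 - \left(-13 - 1089\right)\right) 9 = \left(-6 + \left(-20 + 1089 + 33\right)\right) 9 = \left(-6 + 1102\right) 9 = 1096 \cdot 9 = 9864$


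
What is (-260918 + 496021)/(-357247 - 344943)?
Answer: -235103/702190 ≈ -0.33481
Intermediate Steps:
(-260918 + 496021)/(-357247 - 344943) = 235103/(-702190) = 235103*(-1/702190) = -235103/702190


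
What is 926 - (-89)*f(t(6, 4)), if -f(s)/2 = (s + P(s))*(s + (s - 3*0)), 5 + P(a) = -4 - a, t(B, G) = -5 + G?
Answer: -2278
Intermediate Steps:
P(a) = -9 - a (P(a) = -5 + (-4 - a) = -9 - a)
f(s) = 36*s (f(s) = -2*(s + (-9 - s))*(s + (s - 3*0)) = -(-18)*(s + (s + 0)) = -(-18)*(s + s) = -(-18)*2*s = -(-36)*s = 36*s)
926 - (-89)*f(t(6, 4)) = 926 - (-89)*36*(-5 + 4) = 926 - (-89)*36*(-1) = 926 - (-89)*(-36) = 926 - 1*3204 = 926 - 3204 = -2278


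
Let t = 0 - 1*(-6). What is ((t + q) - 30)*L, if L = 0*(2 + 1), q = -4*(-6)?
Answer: 0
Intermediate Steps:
q = 24
t = 6 (t = 0 + 6 = 6)
L = 0 (L = 0*3 = 0)
((t + q) - 30)*L = ((6 + 24) - 30)*0 = (30 - 30)*0 = 0*0 = 0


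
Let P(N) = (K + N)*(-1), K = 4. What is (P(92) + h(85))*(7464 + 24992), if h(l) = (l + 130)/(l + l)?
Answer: -52270388/17 ≈ -3.0747e+6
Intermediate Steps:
P(N) = -4 - N (P(N) = (4 + N)*(-1) = -4 - N)
h(l) = (130 + l)/(2*l) (h(l) = (130 + l)/((2*l)) = (130 + l)*(1/(2*l)) = (130 + l)/(2*l))
(P(92) + h(85))*(7464 + 24992) = ((-4 - 1*92) + (½)*(130 + 85)/85)*(7464 + 24992) = ((-4 - 92) + (½)*(1/85)*215)*32456 = (-96 + 43/34)*32456 = -3221/34*32456 = -52270388/17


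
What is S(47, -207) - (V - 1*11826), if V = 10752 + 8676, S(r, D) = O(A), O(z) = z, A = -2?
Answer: -7604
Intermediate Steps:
S(r, D) = -2
V = 19428
S(47, -207) - (V - 1*11826) = -2 - (19428 - 1*11826) = -2 - (19428 - 11826) = -2 - 1*7602 = -2 - 7602 = -7604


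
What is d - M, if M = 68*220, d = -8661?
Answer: -23621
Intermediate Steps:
M = 14960
d - M = -8661 - 1*14960 = -8661 - 14960 = -23621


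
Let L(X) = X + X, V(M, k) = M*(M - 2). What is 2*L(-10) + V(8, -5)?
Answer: 8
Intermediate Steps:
V(M, k) = M*(-2 + M)
L(X) = 2*X
2*L(-10) + V(8, -5) = 2*(2*(-10)) + 8*(-2 + 8) = 2*(-20) + 8*6 = -40 + 48 = 8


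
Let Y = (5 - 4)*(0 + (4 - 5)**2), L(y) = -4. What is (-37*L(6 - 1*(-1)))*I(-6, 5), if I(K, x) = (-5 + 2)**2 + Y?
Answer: 1480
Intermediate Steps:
Y = 1 (Y = 1*(0 + (-1)**2) = 1*(0 + 1) = 1*1 = 1)
I(K, x) = 10 (I(K, x) = (-5 + 2)**2 + 1 = (-3)**2 + 1 = 9 + 1 = 10)
(-37*L(6 - 1*(-1)))*I(-6, 5) = -37*(-4)*10 = 148*10 = 1480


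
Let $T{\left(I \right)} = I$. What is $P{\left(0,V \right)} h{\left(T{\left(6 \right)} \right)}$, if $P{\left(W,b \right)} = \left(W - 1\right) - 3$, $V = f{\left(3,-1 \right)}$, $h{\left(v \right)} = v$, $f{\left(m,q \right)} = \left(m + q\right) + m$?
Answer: $-24$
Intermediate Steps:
$f{\left(m,q \right)} = q + 2 m$
$V = 5$ ($V = -1 + 2 \cdot 3 = -1 + 6 = 5$)
$P{\left(W,b \right)} = -4 + W$ ($P{\left(W,b \right)} = \left(-1 + W\right) - 3 = -4 + W$)
$P{\left(0,V \right)} h{\left(T{\left(6 \right)} \right)} = \left(-4 + 0\right) 6 = \left(-4\right) 6 = -24$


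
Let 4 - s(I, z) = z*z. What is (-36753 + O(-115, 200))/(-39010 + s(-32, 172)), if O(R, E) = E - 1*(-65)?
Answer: 18244/34295 ≈ 0.53197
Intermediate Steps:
O(R, E) = 65 + E (O(R, E) = E + 65 = 65 + E)
s(I, z) = 4 - z² (s(I, z) = 4 - z*z = 4 - z²)
(-36753 + O(-115, 200))/(-39010 + s(-32, 172)) = (-36753 + (65 + 200))/(-39010 + (4 - 1*172²)) = (-36753 + 265)/(-39010 + (4 - 1*29584)) = -36488/(-39010 + (4 - 29584)) = -36488/(-39010 - 29580) = -36488/(-68590) = -36488*(-1/68590) = 18244/34295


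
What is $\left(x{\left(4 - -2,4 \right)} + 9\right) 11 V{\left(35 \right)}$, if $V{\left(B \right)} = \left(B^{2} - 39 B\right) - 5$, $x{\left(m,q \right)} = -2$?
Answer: $-11165$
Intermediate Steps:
$V{\left(B \right)} = -5 + B^{2} - 39 B$
$\left(x{\left(4 - -2,4 \right)} + 9\right) 11 V{\left(35 \right)} = \left(-2 + 9\right) 11 \left(-5 + 35^{2} - 1365\right) = 7 \cdot 11 \left(-5 + 1225 - 1365\right) = 77 \left(-145\right) = -11165$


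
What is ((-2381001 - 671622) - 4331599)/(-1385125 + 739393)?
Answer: 3692111/322866 ≈ 11.435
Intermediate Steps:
((-2381001 - 671622) - 4331599)/(-1385125 + 739393) = (-3052623 - 4331599)/(-645732) = -7384222*(-1/645732) = 3692111/322866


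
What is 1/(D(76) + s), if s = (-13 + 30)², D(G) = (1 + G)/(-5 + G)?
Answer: 71/20596 ≈ 0.0034473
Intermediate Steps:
D(G) = (1 + G)/(-5 + G)
s = 289 (s = 17² = 289)
1/(D(76) + s) = 1/((1 + 76)/(-5 + 76) + 289) = 1/(77/71 + 289) = 1/(20596/71) = 71/20596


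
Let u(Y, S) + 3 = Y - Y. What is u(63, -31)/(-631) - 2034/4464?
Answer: -70559/156488 ≈ -0.45089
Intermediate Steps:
u(Y, S) = -3 (u(Y, S) = -3 + (Y - Y) = -3 + 0 = -3)
u(63, -31)/(-631) - 2034/4464 = -3/(-631) - 2034/4464 = -3*(-1/631) - 2034*1/4464 = 3/631 - 113/248 = -70559/156488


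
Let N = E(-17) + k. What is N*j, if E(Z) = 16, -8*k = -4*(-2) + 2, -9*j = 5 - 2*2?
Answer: -59/36 ≈ -1.6389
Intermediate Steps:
j = -1/9 (j = -(5 - 2*2)/9 = -(5 - 4)/9 = -1/9*1 = -1/9 ≈ -0.11111)
k = -5/4 (k = -(-4*(-2) + 2)/8 = -(8 + 2)/8 = -1/8*10 = -5/4 ≈ -1.2500)
N = 59/4 (N = 16 - 5/4 = 59/4 ≈ 14.750)
N*j = (59/4)*(-1/9) = -59/36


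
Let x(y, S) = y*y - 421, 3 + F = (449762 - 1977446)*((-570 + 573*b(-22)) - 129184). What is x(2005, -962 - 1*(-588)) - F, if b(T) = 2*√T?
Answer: -198219090129 + 1750725864*I*√22 ≈ -1.9822e+11 + 8.2116e+9*I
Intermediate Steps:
F = 198223109733 - 1750725864*I*√22 (F = -3 + (449762 - 1977446)*((-570 + 573*(2*√(-22))) - 129184) = -3 - 1527684*((-570 + 573*(2*(I*√22))) - 129184) = -3 - 1527684*((-570 + 573*(2*I*√22)) - 129184) = -3 - 1527684*((-570 + 1146*I*√22) - 129184) = -3 - 1527684*(-129754 + 1146*I*√22) = -3 + (198223109736 - 1750725864*I*√22) = 198223109733 - 1750725864*I*√22 ≈ 1.9822e+11 - 8.2116e+9*I)
x(y, S) = -421 + y² (x(y, S) = y² - 421 = -421 + y²)
x(2005, -962 - 1*(-588)) - F = (-421 + 2005²) - (198223109733 - 1750725864*I*√22) = (-421 + 4020025) + (-198223109733 + 1750725864*I*√22) = 4019604 + (-198223109733 + 1750725864*I*√22) = -198219090129 + 1750725864*I*√22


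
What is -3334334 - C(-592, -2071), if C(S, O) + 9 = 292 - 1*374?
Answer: -3334243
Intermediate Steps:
C(S, O) = -91 (C(S, O) = -9 + (292 - 1*374) = -9 + (292 - 374) = -9 - 82 = -91)
-3334334 - C(-592, -2071) = -3334334 - 1*(-91) = -3334334 + 91 = -3334243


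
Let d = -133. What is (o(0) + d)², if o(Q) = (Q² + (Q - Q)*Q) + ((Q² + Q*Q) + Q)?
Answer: 17689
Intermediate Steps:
o(Q) = Q + 3*Q² (o(Q) = (Q² + 0*Q) + ((Q² + Q²) + Q) = (Q² + 0) + (2*Q² + Q) = Q² + (Q + 2*Q²) = Q + 3*Q²)
(o(0) + d)² = (0*(1 + 3*0) - 133)² = (0*(1 + 0) - 133)² = (0*1 - 133)² = (0 - 133)² = (-133)² = 17689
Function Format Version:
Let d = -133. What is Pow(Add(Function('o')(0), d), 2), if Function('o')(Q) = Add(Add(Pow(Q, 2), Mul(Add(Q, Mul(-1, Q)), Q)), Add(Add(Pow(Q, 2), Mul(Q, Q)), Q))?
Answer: 17689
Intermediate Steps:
Function('o')(Q) = Add(Q, Mul(3, Pow(Q, 2))) (Function('o')(Q) = Add(Add(Pow(Q, 2), Mul(0, Q)), Add(Add(Pow(Q, 2), Pow(Q, 2)), Q)) = Add(Add(Pow(Q, 2), 0), Add(Mul(2, Pow(Q, 2)), Q)) = Add(Pow(Q, 2), Add(Q, Mul(2, Pow(Q, 2)))) = Add(Q, Mul(3, Pow(Q, 2))))
Pow(Add(Function('o')(0), d), 2) = Pow(Add(Mul(0, Add(1, Mul(3, 0))), -133), 2) = Pow(Add(Mul(0, Add(1, 0)), -133), 2) = Pow(Add(Mul(0, 1), -133), 2) = Pow(Add(0, -133), 2) = Pow(-133, 2) = 17689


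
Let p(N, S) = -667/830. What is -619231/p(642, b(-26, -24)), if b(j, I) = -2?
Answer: 513961730/667 ≈ 7.7056e+5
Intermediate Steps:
p(N, S) = -667/830 (p(N, S) = -667*1/830 = -667/830)
-619231/p(642, b(-26, -24)) = -619231/(-667/830) = -619231*(-830/667) = 513961730/667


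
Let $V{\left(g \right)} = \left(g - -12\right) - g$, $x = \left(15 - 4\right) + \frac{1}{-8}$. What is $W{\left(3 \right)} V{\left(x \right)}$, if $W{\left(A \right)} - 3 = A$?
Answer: $72$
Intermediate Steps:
$W{\left(A \right)} = 3 + A$
$x = \frac{87}{8}$ ($x = 11 - \frac{1}{8} = \frac{87}{8} \approx 10.875$)
$V{\left(g \right)} = 12$ ($V{\left(g \right)} = \left(g + 12\right) - g = \left(12 + g\right) - g = 12$)
$W{\left(3 \right)} V{\left(x \right)} = \left(3 + 3\right) 12 = 6 \cdot 12 = 72$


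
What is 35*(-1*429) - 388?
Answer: -15403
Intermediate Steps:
35*(-1*429) - 388 = 35*(-429) - 388 = -15015 - 388 = -15403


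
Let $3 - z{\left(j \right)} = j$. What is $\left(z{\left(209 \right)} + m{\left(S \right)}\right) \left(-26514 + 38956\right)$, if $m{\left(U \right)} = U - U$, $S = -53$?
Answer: $-2563052$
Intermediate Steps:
$z{\left(j \right)} = 3 - j$
$m{\left(U \right)} = 0$
$\left(z{\left(209 \right)} + m{\left(S \right)}\right) \left(-26514 + 38956\right) = \left(\left(3 - 209\right) + 0\right) \left(-26514 + 38956\right) = \left(\left(3 - 209\right) + 0\right) 12442 = \left(-206 + 0\right) 12442 = \left(-206\right) 12442 = -2563052$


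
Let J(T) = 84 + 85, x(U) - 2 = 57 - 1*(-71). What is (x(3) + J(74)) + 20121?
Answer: 20420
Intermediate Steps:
x(U) = 130 (x(U) = 2 + (57 - 1*(-71)) = 2 + (57 + 71) = 2 + 128 = 130)
J(T) = 169
(x(3) + J(74)) + 20121 = (130 + 169) + 20121 = 299 + 20121 = 20420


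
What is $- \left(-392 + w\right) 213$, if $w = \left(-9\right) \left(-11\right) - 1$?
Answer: $62622$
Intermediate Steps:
$w = 98$ ($w = 99 - 1 = 98$)
$- \left(-392 + w\right) 213 = - \left(-392 + 98\right) 213 = - \left(-294\right) 213 = \left(-1\right) \left(-62622\right) = 62622$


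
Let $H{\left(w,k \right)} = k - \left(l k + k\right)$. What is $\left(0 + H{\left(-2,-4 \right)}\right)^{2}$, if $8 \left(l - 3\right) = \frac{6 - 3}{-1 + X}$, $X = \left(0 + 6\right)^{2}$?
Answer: $\frac{710649}{4900} \approx 145.03$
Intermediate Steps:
$X = 36$ ($X = 6^{2} = 36$)
$l = \frac{843}{280}$ ($l = 3 + \frac{\left(6 - 3\right) \frac{1}{-1 + 36}}{8} = 3 + \frac{3 \cdot \frac{1}{35}}{8} = 3 + \frac{1}{8} \cdot \frac{3}{35} = 3 + \frac{3}{280} = \frac{843}{280} \approx 3.0107$)
$H{\left(w,k \right)} = - \frac{843 k}{280}$ ($H{\left(w,k \right)} = k - \left(\frac{843 k}{280} + k\right) = k - \frac{1123 k}{280} = - \frac{843 k}{280}$)
$\left(0 + H{\left(-2,-4 \right)}\right)^{2} = \left(0 - - \frac{843}{70}\right)^{2} = \left(0 + \frac{843}{70}\right)^{2} = \left(\frac{843}{70}\right)^{2} = \frac{710649}{4900}$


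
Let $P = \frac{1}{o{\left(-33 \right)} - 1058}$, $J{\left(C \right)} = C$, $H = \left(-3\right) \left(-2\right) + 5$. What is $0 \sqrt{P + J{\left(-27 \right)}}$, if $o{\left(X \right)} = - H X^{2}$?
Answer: $0$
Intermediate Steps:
$H = 11$ ($H = 6 + 5 = 11$)
$o{\left(X \right)} = - 11 X^{2}$ ($o{\left(X \right)} = \left(-1\right) 11 X^{2} = - 11 X^{2}$)
$P = - \frac{1}{13037}$ ($P = \frac{1}{- 11 \left(-33\right)^{2} - 1058} = \frac{1}{\left(-11\right) 1089 - 1058} = \frac{1}{-11979 - 1058} = \frac{1}{-13037} = - \frac{1}{13037} \approx -7.6705 \cdot 10^{-5}$)
$0 \sqrt{P + J{\left(-27 \right)}} = 0 \sqrt{- \frac{1}{13037} - 27} = 0 \sqrt{- \frac{352000}{13037}} = 0 \frac{80 i \sqrt{717035}}{13037} = 0$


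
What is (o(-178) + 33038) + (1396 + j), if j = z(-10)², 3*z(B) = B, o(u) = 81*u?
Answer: 180244/9 ≈ 20027.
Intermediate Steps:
z(B) = B/3
j = 100/9 (j = ((⅓)*(-10))² = (-10/3)² = 100/9 ≈ 11.111)
(o(-178) + 33038) + (1396 + j) = (81*(-178) + 33038) + (1396 + 100/9) = (-14418 + 33038) + 12664/9 = 18620 + 12664/9 = 180244/9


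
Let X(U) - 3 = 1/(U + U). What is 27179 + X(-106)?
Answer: 5762583/212 ≈ 27182.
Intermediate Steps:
X(U) = 3 + 1/(2*U) (X(U) = 3 + 1/(U + U) = 3 + 1/(2*U))
27179 + X(-106) = 27179 + (3 + (½)/(-106)) = 27179 + (3 + (½)*(-1/106)) = 27179 + (3 - 1/212) = 27179 + 635/212 = 5762583/212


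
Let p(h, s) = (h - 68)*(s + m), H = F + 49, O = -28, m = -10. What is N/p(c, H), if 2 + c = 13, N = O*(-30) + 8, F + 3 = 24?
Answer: -212/855 ≈ -0.24795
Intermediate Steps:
F = 21 (F = -3 + 24 = 21)
H = 70 (H = 21 + 49 = 70)
N = 848 (N = -28*(-30) + 8 = 840 + 8 = 848)
c = 11 (c = -2 + 13 = 11)
p(h, s) = (-68 + h)*(-10 + s) (p(h, s) = (h - 68)*(s - 10) = (-68 + h)*(-10 + s))
N/p(c, H) = 848/(680 - 68*70 - 10*11 + 11*70) = 848/(680 - 4760 - 110 + 770) = 848/(-3420) = 848*(-1/3420) = -212/855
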